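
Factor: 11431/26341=23^1*53^( - 1 ) = 23/53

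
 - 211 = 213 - 424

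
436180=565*772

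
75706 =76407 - 701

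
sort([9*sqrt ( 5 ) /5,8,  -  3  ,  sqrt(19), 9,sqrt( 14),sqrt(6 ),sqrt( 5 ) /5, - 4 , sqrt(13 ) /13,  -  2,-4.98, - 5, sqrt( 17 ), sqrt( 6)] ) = [- 5, - 4.98,  -  4, - 3, - 2, sqrt( 13 ) /13, sqrt( 5 )/5, sqrt(6 ),sqrt( 6 ),sqrt(14) , 9*sqrt( 5 ) /5,  sqrt( 17 ) , sqrt( 19),8,  9] 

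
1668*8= 13344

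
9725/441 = 22 + 23/441 = 22.05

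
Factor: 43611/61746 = 14537/20582 = 2^(-1 ) * 41^( - 1)*251^ ( - 1 ) * 14537^1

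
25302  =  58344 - 33042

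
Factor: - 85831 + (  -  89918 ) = -3^1*7^1*8369^1=- 175749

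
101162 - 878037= - 776875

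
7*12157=85099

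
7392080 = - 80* ( - 92401)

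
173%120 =53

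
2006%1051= 955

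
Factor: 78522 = 2^1 * 3^1*23^1*569^1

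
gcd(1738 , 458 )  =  2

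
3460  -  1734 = 1726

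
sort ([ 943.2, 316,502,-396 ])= [ - 396,316,502, 943.2 ]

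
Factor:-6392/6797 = -2^3*7^( - 1)*17^1*47^1  *971^ ( - 1 ) 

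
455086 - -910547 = 1365633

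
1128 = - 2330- - 3458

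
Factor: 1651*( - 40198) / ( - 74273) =2^1 * 13^1*17^( - 2)*101^1*127^1*199^1*257^( - 1)=66366898/74273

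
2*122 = 244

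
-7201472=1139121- 8340593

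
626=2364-1738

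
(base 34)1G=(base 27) 1n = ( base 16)32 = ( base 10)50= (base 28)1m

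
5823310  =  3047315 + 2775995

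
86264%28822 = 28620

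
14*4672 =65408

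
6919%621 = 88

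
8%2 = 0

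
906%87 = 36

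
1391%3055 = 1391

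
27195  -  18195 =9000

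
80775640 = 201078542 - 120302902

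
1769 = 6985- 5216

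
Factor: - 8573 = -8573^1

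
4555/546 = 4555/546 = 8.34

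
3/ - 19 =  - 1 + 16/19 = - 0.16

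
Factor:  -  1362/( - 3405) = 2/5 = 2^1*5^( - 1)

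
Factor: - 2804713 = -71^1*39503^1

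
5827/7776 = 5827/7776 = 0.75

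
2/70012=1/35006  =  0.00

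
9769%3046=631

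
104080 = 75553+28527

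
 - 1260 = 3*( - 420 ) 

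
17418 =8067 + 9351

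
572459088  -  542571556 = 29887532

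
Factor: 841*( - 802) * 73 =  - 2^1*29^2*73^1 * 401^1 = - 49237186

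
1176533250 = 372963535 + 803569715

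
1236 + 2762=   3998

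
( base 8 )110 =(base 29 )2E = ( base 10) 72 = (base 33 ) 26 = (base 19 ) 3f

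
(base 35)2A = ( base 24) 38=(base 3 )2222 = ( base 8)120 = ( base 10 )80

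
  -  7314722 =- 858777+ - 6455945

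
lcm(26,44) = 572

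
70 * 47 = 3290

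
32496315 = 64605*503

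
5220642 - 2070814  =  3149828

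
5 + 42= 47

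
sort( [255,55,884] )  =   [55,255 , 884]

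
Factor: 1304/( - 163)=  - 8  =  - 2^3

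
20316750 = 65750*309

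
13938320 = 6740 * 2068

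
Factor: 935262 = 2^1*3^2 * 223^1* 233^1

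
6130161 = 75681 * 81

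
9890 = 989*10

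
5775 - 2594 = 3181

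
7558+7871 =15429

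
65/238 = 65/238 = 0.27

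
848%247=107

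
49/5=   9+4/5 =9.80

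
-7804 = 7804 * (-1)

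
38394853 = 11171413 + 27223440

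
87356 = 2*43678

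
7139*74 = 528286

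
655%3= 1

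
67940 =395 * 172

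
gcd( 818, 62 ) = 2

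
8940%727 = 216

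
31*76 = 2356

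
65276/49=65276/49 = 1332.16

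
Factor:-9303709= - 17^1*149^1*3673^1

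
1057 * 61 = 64477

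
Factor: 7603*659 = 5010377 = 659^1*7603^1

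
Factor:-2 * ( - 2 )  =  2^2 = 4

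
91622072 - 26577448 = 65044624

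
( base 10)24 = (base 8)30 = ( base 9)26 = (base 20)14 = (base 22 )12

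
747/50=14 + 47/50 = 14.94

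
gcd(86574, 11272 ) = 2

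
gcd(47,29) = 1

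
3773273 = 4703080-929807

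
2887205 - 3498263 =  - 611058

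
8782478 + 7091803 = 15874281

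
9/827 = 9/827 = 0.01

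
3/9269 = 3/9269 = 0.00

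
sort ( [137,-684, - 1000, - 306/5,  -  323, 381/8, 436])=[ - 1000, - 684, - 323,-306/5 , 381/8, 137 , 436]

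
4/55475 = 4/55475 = 0.00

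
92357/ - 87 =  - 1062 +37/87 = - 1061.57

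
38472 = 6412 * 6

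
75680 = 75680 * 1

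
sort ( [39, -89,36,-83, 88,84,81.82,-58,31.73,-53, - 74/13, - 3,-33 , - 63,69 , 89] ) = [-89, - 83, - 63,-58, - 53,  -  33, -74/13,  -  3  ,  31.73,36,39,69,81.82,84,88, 89 ]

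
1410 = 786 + 624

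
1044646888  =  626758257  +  417888631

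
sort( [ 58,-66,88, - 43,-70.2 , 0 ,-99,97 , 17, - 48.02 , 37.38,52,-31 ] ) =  [ -99,-70.2 , - 66,  -  48.02, - 43,-31, 0 , 17 , 37.38,52 , 58, 88,97 ]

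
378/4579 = 378/4579 = 0.08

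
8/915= 8/915  =  0.01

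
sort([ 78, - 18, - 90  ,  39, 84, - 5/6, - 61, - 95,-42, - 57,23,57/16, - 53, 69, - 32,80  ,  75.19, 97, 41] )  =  [ - 95, - 90, - 61, - 57, - 53  ,-42, - 32, - 18, - 5/6, 57/16, 23,39, 41, 69,75.19,78, 80, 84, 97] 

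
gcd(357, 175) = 7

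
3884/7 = 554 + 6/7 = 554.86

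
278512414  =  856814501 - 578302087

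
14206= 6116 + 8090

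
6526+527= 7053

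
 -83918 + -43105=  - 127023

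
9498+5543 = 15041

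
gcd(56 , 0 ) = 56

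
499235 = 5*99847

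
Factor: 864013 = 864013^1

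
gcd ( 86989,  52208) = 1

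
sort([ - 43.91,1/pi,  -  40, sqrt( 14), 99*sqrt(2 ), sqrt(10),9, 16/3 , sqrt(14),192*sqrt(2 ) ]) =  [ - 43.91, - 40, 1/pi, sqrt(  10 ), sqrt( 14), sqrt(14 ),  16/3 , 9, 99*sqrt (2 ),192 * sqrt( 2) ]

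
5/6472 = 5/6472 =0.00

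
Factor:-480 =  - 2^5*3^1*5^1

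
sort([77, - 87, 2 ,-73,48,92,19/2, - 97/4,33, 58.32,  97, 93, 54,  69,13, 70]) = [-87, - 73, - 97/4,  2, 19/2,13 , 33 , 48,54,58.32 , 69,70,  77,92,93,  97 ] 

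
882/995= 882/995 = 0.89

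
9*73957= 665613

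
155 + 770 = 925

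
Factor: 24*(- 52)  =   - 1248 =- 2^5*3^1*13^1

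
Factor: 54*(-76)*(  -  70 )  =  2^4*3^3*5^1 *7^1*19^1= 287280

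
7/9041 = 7/9041 = 0.00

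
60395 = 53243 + 7152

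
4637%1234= 935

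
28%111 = 28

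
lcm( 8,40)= 40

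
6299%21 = 20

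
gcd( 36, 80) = 4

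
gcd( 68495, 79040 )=95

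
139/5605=139/5605  =  0.02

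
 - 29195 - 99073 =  - 128268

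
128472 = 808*159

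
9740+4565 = 14305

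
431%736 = 431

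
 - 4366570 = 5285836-9652406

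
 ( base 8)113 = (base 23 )36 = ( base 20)3f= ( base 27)2L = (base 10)75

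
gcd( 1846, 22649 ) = 71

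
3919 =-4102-  -  8021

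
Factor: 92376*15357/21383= 2^3 * 3^3*1283^1 * 5119^1*21383^( - 1) = 1418618232/21383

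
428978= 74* 5797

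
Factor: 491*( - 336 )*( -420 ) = 69289920 = 2^6*3^2 * 5^1*7^2*491^1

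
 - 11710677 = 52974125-64684802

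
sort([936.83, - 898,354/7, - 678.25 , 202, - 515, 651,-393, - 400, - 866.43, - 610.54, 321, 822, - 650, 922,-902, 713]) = [ - 902, - 898, - 866.43, - 678.25,  -  650,-610.54, -515, - 400, - 393, 354/7,202,321, 651, 713, 822,922, 936.83 ]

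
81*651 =52731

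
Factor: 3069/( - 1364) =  - 9/4 = - 2^( - 2)* 3^2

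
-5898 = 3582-9480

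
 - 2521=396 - 2917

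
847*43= 36421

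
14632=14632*1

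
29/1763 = 29/1763 = 0.02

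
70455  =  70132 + 323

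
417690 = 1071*390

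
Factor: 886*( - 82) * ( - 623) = 45262196 =2^2 * 7^1  *  41^1*89^1*443^1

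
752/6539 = 752/6539 = 0.12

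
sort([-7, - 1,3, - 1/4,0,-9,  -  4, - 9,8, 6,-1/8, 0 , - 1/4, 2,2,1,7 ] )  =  [-9, - 9,-7, - 4, - 1, -1/4, - 1/4, - 1/8,0, 0,1,2,2, 3,6, 7, 8 ] 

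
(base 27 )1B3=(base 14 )537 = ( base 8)2005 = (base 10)1029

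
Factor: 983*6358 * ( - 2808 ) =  - 2^4 * 3^3*11^1 * 13^1 * 17^2 * 983^1 = - 17549758512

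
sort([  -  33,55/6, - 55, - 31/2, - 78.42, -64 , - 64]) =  [-78.42, - 64 , - 64, -55, - 33, - 31/2,55/6]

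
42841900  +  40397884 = 83239784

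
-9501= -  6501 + -3000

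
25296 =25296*1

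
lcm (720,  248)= 22320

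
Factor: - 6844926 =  -2^1*3^1*11^1*37^1* 2803^1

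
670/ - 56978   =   - 335/28489  =  - 0.01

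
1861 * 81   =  150741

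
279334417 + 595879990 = 875214407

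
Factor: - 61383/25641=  - 79/33 = - 3^( - 1 ) * 11^(- 1 )*79^1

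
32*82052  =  2625664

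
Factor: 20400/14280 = 10/7 = 2^1*5^1*7^( - 1 ) 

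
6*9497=56982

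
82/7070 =41/3535 = 0.01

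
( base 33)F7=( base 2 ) 111110110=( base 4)13312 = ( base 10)502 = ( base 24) KM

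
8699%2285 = 1844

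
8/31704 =1/3963 = 0.00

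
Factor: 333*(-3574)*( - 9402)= 2^2 *3^3*37^1 *1567^1 *1787^1 = 11189715084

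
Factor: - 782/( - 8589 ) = 2^1*3^( - 1 )*7^( - 1) * 17^1*23^1*409^( - 1)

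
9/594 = 1/66 = 0.02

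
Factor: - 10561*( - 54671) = 23^1*59^1*179^1*2377^1 = 577380431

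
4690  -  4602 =88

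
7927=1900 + 6027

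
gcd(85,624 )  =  1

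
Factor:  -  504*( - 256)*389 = 2^11* 3^2*7^1*389^1 = 50190336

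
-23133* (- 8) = 185064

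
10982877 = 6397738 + 4585139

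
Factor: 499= 499^1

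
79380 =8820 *9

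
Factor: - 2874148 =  -2^2*283^1*2539^1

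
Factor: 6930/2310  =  3 = 3^1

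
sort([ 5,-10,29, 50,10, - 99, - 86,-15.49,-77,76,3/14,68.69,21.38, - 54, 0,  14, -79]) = [ - 99, - 86, - 79, - 77, - 54, - 15.49,-10,0, 3/14 , 5,10,14,21.38,  29, 50,68.69,76 ]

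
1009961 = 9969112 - 8959151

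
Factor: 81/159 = 3^3*53^( - 1 )= 27/53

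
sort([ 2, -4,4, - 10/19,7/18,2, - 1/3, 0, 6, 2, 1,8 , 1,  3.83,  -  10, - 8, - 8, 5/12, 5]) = [ - 10,-8,- 8,  -  4, - 10/19, - 1/3,  0,7/18 , 5/12, 1, 1,2, 2,2, 3.83,4,5, 6,8] 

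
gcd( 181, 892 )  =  1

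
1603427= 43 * 37289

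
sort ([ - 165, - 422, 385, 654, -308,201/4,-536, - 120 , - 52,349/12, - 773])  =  [ - 773, - 536, - 422, - 308, - 165, - 120,-52,349/12,201/4, 385, 654 ] 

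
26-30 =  - 4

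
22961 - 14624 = 8337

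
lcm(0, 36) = 0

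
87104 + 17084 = 104188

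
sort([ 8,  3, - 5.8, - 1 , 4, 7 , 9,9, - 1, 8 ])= [ - 5.8,  -  1, - 1,3,4 , 7, 8,8,9,9]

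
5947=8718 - 2771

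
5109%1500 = 609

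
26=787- 761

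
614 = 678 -64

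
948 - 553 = 395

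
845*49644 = 41949180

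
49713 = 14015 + 35698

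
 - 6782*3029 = - 20542678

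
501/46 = 501/46=10.89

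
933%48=21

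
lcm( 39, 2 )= 78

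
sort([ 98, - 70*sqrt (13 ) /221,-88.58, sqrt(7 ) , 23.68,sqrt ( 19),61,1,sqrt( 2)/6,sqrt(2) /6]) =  [  -  88.58  , - 70*sqrt( 13)/221,sqrt( 2)/6, sqrt( 2 )/6,1, sqrt( 7),  sqrt( 19),23.68, 61,98]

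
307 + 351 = 658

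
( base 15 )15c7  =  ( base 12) 2867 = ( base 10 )4687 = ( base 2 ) 1001001001111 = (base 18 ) e87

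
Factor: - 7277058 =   -  2^1*3^2*109^1 * 3709^1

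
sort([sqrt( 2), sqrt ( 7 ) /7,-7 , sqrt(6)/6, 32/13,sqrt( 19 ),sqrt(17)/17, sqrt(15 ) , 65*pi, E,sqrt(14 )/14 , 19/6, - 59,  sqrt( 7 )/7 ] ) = [ - 59,  -  7,sqrt(17)/17,  sqrt(14)/14, sqrt( 7 ) /7,sqrt( 7) /7, sqrt ( 6 )/6,sqrt(2 ),32/13, E, 19/6,sqrt(15),sqrt(19),65*pi]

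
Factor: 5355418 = 2^1*2677709^1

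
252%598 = 252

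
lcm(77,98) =1078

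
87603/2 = 87603/2 = 43801.50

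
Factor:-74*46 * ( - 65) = 2^2 * 5^1 * 13^1 * 23^1*37^1 = 221260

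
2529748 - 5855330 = -3325582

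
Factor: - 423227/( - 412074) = 2^( - 1)*3^( - 3)*7^1* 13^(  -  1 )*103^1 =721/702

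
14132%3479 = 216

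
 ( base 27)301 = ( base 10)2188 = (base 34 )1uc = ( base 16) 88c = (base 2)100010001100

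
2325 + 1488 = 3813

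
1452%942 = 510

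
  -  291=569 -860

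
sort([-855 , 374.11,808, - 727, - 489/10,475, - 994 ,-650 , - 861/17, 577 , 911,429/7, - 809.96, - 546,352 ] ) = [ - 994,  -  855 , - 809.96, - 727, - 650,-546, - 861/17, - 489/10, 429/7, 352,374.11,475,577,808,911]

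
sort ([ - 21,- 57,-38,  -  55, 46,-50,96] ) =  [ - 57,-55, - 50,-38,-21,  46, 96]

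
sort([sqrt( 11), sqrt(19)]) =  [sqrt(11), sqrt( 19)] 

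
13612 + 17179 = 30791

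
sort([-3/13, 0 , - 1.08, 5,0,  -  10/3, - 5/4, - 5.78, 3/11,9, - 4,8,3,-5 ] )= [ - 5.78, - 5, - 4, - 10/3, - 5/4, - 1.08 , - 3/13,0, 0, 3/11, 3,5,8,9 ] 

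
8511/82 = 103 + 65/82 = 103.79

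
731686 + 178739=910425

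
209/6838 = 209/6838 = 0.03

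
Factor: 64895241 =3^1*19^1*173^1 * 6581^1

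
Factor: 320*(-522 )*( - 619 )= 103397760 = 2^7*3^2*5^1*29^1*619^1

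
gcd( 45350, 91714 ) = 2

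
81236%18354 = 7820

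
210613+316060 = 526673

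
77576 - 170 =77406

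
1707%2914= 1707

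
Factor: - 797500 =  - 2^2* 5^4*11^1*29^1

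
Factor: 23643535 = 5^1*131^1 * 36097^1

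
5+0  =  5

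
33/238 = 33/238 = 0.14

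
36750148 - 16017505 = 20732643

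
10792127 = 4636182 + 6155945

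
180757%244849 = 180757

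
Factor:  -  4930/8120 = - 17/28 =- 2^( - 2)*7^( - 1 ) * 17^1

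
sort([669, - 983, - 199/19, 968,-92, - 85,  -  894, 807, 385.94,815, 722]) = [ - 983, - 894, - 92, - 85, - 199/19,  385.94,  669,  722, 807,815,968]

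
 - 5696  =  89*( - 64 )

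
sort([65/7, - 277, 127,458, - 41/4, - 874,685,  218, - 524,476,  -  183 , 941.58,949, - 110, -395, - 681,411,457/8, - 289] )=[ - 874,- 681,  -  524,-395,- 289,- 277, - 183,  -  110, - 41/4,65/7,457/8, 127 , 218,411  ,  458,476, 685,941.58,949]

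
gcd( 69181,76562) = 1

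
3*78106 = 234318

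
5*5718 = 28590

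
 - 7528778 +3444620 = -4084158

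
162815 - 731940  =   - 569125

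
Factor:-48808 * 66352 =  - 3238508416=   - 2^7*11^1*13^1  *29^1*6101^1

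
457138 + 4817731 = 5274869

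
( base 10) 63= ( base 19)36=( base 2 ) 111111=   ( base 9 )70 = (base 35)1s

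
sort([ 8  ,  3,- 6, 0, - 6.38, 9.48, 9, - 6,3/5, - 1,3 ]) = [ - 6.38,-6, - 6, - 1 , 0, 3/5, 3,3,  8, 9, 9.48]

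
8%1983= 8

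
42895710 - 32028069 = 10867641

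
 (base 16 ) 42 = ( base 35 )1v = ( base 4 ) 1002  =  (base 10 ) 66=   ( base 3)2110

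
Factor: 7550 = 2^1 * 5^2*151^1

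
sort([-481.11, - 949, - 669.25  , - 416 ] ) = [ - 949,-669.25, - 481.11, - 416 ]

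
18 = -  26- - 44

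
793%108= 37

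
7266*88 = 639408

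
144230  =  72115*2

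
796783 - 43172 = 753611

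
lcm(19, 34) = 646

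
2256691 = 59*38249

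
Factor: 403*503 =202709  =  13^1 * 31^1 * 503^1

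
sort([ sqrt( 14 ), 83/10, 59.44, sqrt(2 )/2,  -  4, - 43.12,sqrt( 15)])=[ - 43.12,  -  4,sqrt( 2)/2, sqrt( 14), sqrt( 15),  83/10,  59.44]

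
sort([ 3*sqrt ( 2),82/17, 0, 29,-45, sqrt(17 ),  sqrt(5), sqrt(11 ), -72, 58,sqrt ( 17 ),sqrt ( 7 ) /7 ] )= [  -  72,- 45,0,sqrt(7 )/7,sqrt (5), sqrt (11),sqrt (17), sqrt(17 ),3* sqrt(2), 82/17, 29,58]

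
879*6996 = 6149484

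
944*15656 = 14779264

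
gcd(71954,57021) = 1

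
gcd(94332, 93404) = 4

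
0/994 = 0 = 0.00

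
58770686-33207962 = 25562724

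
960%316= 12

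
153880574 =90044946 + 63835628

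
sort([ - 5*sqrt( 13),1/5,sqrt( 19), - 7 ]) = [ - 5 *sqrt (13), - 7,1/5,sqrt(19)] 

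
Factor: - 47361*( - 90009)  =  4262916249 = 3^3 * 73^1*137^1 * 15787^1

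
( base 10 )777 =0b1100001001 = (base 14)3d7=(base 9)1053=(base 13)47A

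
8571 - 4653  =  3918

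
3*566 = 1698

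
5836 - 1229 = 4607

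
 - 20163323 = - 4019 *5017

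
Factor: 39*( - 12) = -468= - 2^2*3^2*13^1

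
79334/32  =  39667/16 = 2479.19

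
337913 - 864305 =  - 526392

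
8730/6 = 1455 = 1455.00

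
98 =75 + 23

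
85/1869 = 85/1869 = 0.05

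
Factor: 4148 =2^2 * 17^1 *61^1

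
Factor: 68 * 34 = 2312  =  2^3 * 17^2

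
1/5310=1/5310 =0.00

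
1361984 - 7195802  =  -5833818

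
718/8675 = 718/8675  =  0.08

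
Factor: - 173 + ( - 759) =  - 932 =- 2^2 * 233^1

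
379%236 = 143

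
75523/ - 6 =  - 12588 + 5/6=-  12587.17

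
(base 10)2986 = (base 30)39g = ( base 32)2ta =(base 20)796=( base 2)101110101010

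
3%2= 1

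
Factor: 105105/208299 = 5^1*11^1*109^ ( - 1) = 55/109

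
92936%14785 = 4226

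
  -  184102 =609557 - 793659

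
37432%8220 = 4552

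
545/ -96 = - 6 + 31/96 = - 5.68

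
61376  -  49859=11517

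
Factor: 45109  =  79^1*571^1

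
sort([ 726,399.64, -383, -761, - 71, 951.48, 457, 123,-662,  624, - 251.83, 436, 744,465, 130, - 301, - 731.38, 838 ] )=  [-761 ,-731.38, - 662, -383, -301, -251.83, - 71 , 123,130, 399.64,436 , 457 , 465, 624,726 , 744 , 838,951.48]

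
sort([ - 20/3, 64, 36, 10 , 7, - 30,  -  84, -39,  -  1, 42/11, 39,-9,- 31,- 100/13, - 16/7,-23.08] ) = [ - 84,  -  39,- 31, - 30, - 23.08, - 9, - 100/13, - 20/3,-16/7, - 1,42/11,7,  10, 36 , 39 , 64 ] 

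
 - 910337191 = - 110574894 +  - 799762297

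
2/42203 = 2/42203 = 0.00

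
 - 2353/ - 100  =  23 + 53/100= 23.53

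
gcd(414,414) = 414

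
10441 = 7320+3121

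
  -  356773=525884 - 882657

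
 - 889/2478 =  - 127/354 = -0.36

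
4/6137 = 4/6137= 0.00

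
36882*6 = 221292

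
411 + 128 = 539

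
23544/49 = 23544/49 = 480.49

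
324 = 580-256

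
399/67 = 399/67= 5.96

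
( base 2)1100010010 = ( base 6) 3350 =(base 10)786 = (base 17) 2c4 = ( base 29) R3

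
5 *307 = 1535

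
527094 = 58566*9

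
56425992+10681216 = 67107208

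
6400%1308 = 1168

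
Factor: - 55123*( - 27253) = 1502267119 = 199^1*277^1*27253^1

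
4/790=2/395 = 0.01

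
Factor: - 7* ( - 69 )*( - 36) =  - 17388 = - 2^2*3^3*7^1*23^1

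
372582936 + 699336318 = 1071919254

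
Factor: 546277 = 337^1*1621^1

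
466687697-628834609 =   -  162146912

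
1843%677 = 489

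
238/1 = 238 = 238.00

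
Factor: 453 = 3^1 * 151^1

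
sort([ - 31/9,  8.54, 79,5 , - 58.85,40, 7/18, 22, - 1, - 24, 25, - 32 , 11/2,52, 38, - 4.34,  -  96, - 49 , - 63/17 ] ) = [ - 96, - 58.85,-49, - 32, - 24,  -  4.34, - 63/17, - 31/9,-1 , 7/18,5,11/2, 8.54, 22,25,38,40,52,79]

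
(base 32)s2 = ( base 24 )1da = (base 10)898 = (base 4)32002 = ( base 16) 382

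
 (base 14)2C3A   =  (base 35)6FH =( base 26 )bhe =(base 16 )1ED4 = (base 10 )7892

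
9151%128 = 63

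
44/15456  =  11/3864 = 0.00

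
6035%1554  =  1373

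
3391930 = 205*16546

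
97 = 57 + 40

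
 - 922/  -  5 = 922/5 = 184.40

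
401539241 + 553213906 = 954753147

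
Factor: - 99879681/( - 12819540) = 33293227/4273180 = 2^( - 2)*5^( - 1) * 11^1*983^1*3079^1*213659^( - 1 )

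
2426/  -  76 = -1213/38 = - 31.92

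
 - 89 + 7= - 82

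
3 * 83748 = 251244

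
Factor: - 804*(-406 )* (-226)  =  -2^4*3^1*7^1 * 29^1 * 67^1*113^1=- 73771824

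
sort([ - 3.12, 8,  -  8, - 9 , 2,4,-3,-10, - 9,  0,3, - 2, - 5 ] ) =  [-10,  -  9, - 9, - 8 ,- 5,-3.12, - 3,-2,0 , 2, 3, 4,8]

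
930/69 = 13 + 11/23 =13.48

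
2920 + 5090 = 8010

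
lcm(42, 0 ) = 0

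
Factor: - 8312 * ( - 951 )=2^3*3^1 * 317^1*1039^1 = 7904712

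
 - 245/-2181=245/2181= 0.11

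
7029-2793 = 4236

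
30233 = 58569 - 28336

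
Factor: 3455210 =2^1 *5^1*11^1* 101^1 * 311^1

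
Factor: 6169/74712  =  2^ (-3 )*3^(- 1)*11^( - 1)*31^1 *199^1*283^( - 1 ) 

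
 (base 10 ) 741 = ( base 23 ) 195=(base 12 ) 519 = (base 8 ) 1345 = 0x2e5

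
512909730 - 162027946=350881784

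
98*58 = 5684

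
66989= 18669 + 48320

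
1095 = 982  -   - 113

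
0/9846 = 0 = 0.00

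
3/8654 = 3/8654 =0.00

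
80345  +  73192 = 153537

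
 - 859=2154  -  3013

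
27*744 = 20088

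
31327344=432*72517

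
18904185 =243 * 77795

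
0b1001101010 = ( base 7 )1542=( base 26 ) nk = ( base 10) 618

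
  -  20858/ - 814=25+254/407 = 25.62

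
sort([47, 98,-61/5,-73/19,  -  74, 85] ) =[  -  74,  -  61/5, - 73/19,47 , 85, 98]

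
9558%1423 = 1020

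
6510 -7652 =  - 1142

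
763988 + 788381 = 1552369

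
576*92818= 53463168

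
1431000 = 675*2120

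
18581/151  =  123 + 8/151 = 123.05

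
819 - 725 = 94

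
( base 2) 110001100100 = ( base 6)22404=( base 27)49d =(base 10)3172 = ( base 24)5C4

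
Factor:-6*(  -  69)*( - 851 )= - 352314 = -2^1*3^2*23^2*37^1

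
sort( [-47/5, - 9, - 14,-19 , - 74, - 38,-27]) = [ - 74, - 38, - 27, - 19, - 14,-47/5, - 9 ]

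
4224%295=94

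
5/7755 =1/1551 =0.00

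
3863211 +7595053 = 11458264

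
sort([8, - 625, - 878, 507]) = [ - 878 , - 625, 8, 507 ] 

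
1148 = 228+920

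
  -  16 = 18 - 34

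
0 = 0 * 74814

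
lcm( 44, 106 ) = 2332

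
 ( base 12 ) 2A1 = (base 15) 1C4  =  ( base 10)409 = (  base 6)1521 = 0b110011001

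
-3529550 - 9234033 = -12763583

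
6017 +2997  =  9014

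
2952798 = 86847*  34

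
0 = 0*87211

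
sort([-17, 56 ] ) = [ - 17, 56]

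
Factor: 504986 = 2^1*  89^1*2837^1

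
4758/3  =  1586 = 1586.00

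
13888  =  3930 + 9958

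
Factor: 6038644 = 2^2*41^1*36821^1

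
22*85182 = 1874004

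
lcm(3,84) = 84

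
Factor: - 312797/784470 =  - 2^ ( - 1) * 3^( - 1)*5^( - 1)*19^1*79^(  -  1)*101^1 * 163^1*331^ ( - 1)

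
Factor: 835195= 5^1*167039^1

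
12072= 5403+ 6669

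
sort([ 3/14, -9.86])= [ - 9.86,  3/14]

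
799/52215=799/52215=0.02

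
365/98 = 365/98 = 3.72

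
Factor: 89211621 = 3^1*73^1*407359^1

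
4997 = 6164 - 1167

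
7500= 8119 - 619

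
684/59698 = 18/1571 = 0.01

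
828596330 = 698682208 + 129914122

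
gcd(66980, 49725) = 85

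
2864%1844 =1020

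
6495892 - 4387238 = 2108654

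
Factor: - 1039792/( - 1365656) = 129974/170707 = 2^1*13^1*4999^1*170707^( - 1)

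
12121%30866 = 12121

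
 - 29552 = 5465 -35017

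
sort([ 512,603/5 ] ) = [ 603/5,512] 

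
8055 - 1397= 6658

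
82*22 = 1804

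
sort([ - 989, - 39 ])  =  [ -989, - 39 ] 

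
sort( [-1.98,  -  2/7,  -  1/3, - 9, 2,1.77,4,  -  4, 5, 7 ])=[ - 9, - 4, - 1.98,  -  1/3, - 2/7, 1.77,2 , 4,5 , 7]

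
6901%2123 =532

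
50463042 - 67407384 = - 16944342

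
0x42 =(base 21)33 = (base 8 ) 102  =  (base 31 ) 24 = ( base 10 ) 66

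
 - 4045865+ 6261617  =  2215752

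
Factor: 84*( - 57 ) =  - 4788 = - 2^2*3^2 * 7^1*19^1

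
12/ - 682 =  - 1+335/341  =  - 0.02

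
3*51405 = 154215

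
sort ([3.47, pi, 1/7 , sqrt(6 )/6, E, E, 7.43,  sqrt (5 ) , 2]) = [1/7,sqrt( 6)/6,2, sqrt( 5), E  ,  E,pi, 3.47, 7.43]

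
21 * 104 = 2184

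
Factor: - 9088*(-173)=1572224 = 2^7*71^1*173^1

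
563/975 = 563/975 = 0.58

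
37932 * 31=1175892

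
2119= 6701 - 4582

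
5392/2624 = 2 + 9/164 = 2.05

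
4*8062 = 32248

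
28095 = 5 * 5619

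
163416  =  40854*4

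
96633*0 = 0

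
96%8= 0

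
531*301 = 159831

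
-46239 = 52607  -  98846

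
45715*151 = 6902965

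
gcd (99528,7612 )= 44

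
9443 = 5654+3789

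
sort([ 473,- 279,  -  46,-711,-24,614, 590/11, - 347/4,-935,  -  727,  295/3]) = [-935,-727,  -  711, - 279, - 347/4,-46, - 24, 590/11,295/3, 473, 614]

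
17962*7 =125734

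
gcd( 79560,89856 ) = 936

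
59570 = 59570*1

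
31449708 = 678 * 46386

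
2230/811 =2 + 608/811 = 2.75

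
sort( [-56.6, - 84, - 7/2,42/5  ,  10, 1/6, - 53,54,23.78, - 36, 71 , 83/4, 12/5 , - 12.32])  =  [ - 84 , - 56.6,-53,-36,-12.32,  -  7/2, 1/6, 12/5, 42/5, 10, 83/4, 23.78,54, 71 ]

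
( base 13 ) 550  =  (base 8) 1616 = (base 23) 1gd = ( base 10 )910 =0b1110001110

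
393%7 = 1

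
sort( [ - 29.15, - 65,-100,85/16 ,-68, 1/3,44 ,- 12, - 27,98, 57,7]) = [ - 100, - 68 ,  -  65, - 29.15, - 27, - 12,1/3,85/16, 7 , 44, 57,  98 ]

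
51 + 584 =635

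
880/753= 1+127/753 = 1.17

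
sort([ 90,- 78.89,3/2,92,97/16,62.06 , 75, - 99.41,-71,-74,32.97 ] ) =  [ - 99.41, -78.89,-74,-71 , 3/2, 97/16, 32.97,62.06, 75,  90,92]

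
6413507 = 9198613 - 2785106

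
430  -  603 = - 173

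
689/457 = 1 + 232/457 = 1.51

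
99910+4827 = 104737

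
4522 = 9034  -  4512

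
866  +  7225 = 8091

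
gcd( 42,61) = 1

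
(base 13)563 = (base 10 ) 926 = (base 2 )1110011110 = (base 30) 10Q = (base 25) 1c1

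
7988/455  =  7988/455=17.56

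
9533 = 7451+2082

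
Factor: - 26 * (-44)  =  2^3*11^1*13^1 = 1144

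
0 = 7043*0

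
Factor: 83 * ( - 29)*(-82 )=197374 = 2^1*29^1*41^1*83^1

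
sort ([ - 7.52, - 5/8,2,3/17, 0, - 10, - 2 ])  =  [ - 10, - 7.52 , - 2,-5/8,0,3/17,2 ]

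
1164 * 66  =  76824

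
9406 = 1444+7962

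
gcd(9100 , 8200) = 100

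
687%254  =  179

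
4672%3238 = 1434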